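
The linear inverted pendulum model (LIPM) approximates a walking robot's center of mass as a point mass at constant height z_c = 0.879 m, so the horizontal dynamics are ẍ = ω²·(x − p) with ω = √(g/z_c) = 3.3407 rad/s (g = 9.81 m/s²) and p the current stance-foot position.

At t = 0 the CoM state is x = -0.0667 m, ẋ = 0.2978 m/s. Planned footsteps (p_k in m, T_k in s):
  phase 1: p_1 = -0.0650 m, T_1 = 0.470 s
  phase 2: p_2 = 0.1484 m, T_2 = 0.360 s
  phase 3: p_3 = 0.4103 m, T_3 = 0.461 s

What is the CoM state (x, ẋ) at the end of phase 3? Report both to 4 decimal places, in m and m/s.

x = 1.3708, ẋ = 3.4464

phase 1: p=-0.0650, T=0.470, ωT=1.570129, cosh=2.507643, sinh=2.299625; start (x,ẋ)=(-0.066700, 0.297800) → end (x,ẋ)=(0.135732, 0.733716)
phase 2: p=0.1484, T=0.360, ωT=1.202652, cosh=1.814665, sinh=1.514269; start (x,ẋ)=(0.135732, 0.733716) → end (x,ẋ)=(0.457991, 1.267368)
phase 3: p=0.4103, T=0.461, ωT=1.540063, cosh=2.439625, sinh=2.225258; start (x,ẋ)=(0.457991, 1.267368) → end (x,ẋ)=(1.370847, 3.446430)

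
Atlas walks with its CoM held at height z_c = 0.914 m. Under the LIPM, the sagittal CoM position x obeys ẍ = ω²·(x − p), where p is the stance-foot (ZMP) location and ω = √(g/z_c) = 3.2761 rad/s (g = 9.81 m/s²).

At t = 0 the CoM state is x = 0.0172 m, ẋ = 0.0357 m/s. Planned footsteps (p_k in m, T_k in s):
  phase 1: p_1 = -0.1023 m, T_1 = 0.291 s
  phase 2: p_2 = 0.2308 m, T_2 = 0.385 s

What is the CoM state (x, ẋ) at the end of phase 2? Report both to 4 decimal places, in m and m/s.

x = 0.1987, ẋ = 0.1652

phase 1: p=-0.1023, T=0.291, ωT=0.953345, cosh=1.489912, sinh=1.104462; start (x,ẋ)=(0.017200, 0.035700) → end (x,ẋ)=(0.087780, 0.485580)
phase 2: p=0.2308, T=0.385, ωT=1.261299, cosh=1.906644, sinh=1.623358; start (x,ẋ)=(0.087780, 0.485580) → end (x,ẋ)=(0.198724, 0.165207)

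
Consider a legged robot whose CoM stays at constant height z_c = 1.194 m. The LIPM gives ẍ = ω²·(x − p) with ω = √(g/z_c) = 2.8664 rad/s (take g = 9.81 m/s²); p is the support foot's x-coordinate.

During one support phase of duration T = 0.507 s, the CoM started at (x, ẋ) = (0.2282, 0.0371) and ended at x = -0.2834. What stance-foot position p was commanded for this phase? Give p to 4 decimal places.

ωT = 2.8664·0.507 = 1.453265; cosh(ωT) = 2.255431, sinh(ωT) = 2.021625
x(T) = p + (x₀−p)·cosh(ωT) + (ẋ₀/ω)·sinh(ωT) ⇒ p·(1 − cosh) = x(T) − x₀·cosh − (ẋ₀/ω)·sinh
numerator   = -0.2834 − (0.2282)·2.255431 − (0.0371/2.8664)·2.021625 = -0.824255
denominator = 1 − 2.255431 = -1.255431
p = -0.824255 / -1.255431 = 0.6566

p = 0.6566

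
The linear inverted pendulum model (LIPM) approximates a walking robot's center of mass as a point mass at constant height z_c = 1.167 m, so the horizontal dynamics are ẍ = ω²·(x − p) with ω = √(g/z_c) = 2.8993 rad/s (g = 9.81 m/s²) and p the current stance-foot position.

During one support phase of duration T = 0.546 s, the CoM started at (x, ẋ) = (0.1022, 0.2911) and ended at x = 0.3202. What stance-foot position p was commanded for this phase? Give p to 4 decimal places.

ωT = 2.8993·0.546 = 1.583018; cosh(ωT) = 2.537492, sinh(ωT) = 2.332137
x(T) = p + (x₀−p)·cosh(ωT) + (ẋ₀/ω)·sinh(ωT) ⇒ p·(1 − cosh) = x(T) − x₀·cosh − (ẋ₀/ω)·sinh
numerator   = 0.3202 − (0.1022)·2.537492 − (0.2911/2.8993)·2.332137 = -0.173287
denominator = 1 − 2.537492 = -1.537492
p = -0.173287 / -1.537492 = 0.1127

p = 0.1127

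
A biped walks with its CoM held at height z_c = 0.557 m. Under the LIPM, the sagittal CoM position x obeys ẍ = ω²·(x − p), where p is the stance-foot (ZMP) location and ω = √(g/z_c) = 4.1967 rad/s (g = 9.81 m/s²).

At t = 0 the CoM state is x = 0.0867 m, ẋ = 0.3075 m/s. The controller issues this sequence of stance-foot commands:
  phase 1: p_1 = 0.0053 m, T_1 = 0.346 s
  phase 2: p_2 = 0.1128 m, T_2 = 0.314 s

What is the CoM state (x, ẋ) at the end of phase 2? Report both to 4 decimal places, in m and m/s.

phase 1: p=0.0053, T=0.346, ωT=1.452058, cosh=2.252993, sinh=2.018905; start (x,ẋ)=(0.086700, 0.307500) → end (x,ẋ)=(0.336623, 1.382476)
phase 2: p=0.1128, T=0.314, ωT=1.317764, cosh=2.001397, sinh=1.733663; start (x,ẋ)=(0.336623, 1.382476) → end (x,ẋ)=(1.131861, 4.395341)

x = 1.1319, ẋ = 4.3953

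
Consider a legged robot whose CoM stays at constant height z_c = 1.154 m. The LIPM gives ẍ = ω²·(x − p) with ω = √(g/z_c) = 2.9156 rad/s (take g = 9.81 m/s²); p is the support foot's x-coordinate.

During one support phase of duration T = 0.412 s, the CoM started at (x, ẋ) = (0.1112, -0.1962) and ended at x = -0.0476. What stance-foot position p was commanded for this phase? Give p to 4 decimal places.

ωT = 2.9156·0.412 = 1.201227; cosh(ωT) = 1.812509, sinh(ωT) = 1.511685
x(T) = p + (x₀−p)·cosh(ωT) + (ẋ₀/ω)·sinh(ωT) ⇒ p·(1 − cosh) = x(T) − x₀·cosh − (ẋ₀/ω)·sinh
numerator   = -0.0476 − (0.1112)·1.812509 − (-0.1962/2.9156)·1.511685 = -0.147425
denominator = 1 − 1.812509 = -0.812509
p = -0.147425 / -0.812509 = 0.1814

p = 0.1814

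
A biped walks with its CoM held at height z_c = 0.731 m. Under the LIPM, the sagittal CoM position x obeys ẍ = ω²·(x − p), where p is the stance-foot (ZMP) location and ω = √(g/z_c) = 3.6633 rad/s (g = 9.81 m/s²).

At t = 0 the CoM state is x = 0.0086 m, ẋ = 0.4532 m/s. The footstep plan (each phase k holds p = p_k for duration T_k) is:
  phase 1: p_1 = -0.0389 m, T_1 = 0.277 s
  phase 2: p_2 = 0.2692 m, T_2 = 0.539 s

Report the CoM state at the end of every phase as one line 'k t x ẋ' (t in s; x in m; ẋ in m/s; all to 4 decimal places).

phase 1: p=-0.0389, T=0.277, ωT=1.014734, cosh=1.560564, sinh=1.198065; start (x,ẋ)=(0.008600, 0.453200) → end (x,ẋ)=(0.183444, 0.915719)
phase 2: p=0.2692, T=0.539, ωT=1.974519, cosh=3.670990, sinh=3.532162; start (x,ẋ)=(0.183444, 0.915719) → end (x,ẋ)=(0.837328, 2.251965)

1 0.2770 0.1834 0.9157
2 0.8160 0.8373 2.2520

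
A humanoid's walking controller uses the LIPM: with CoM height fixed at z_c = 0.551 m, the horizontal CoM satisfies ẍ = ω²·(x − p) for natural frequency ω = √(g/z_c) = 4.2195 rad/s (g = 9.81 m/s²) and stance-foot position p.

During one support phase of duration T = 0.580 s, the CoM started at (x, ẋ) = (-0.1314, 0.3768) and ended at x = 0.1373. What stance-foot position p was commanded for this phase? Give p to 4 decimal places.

p = -0.0809

ωT = 4.2195·0.580 = 2.447310; cosh(ωT) = 5.821871, sinh(ωT) = 5.735345
x(T) = p + (x₀−p)·cosh(ωT) + (ẋ₀/ω)·sinh(ωT) ⇒ p·(1 − cosh) = x(T) − x₀·cosh − (ẋ₀/ω)·sinh
numerator   = 0.1373 − (-0.1314)·5.821871 − (0.3768/4.2195)·5.735345 = 0.390129
denominator = 1 − 5.821871 = -4.821871
p = 0.390129 / -4.821871 = -0.0809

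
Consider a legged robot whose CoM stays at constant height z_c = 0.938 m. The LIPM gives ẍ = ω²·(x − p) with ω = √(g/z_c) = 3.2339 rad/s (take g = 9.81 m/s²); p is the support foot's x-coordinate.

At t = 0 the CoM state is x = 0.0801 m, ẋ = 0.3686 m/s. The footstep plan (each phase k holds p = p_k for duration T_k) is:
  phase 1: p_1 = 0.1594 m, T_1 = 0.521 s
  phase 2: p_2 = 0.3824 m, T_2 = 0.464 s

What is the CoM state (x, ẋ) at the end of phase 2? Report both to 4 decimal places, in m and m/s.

phase 1: p=0.1594, T=0.521, ωT=1.684862, cosh=2.788588, sinh=2.603118; start (x,ẋ)=(0.080100, 0.368600) → end (x,ẋ)=(0.234968, 0.360308)
phase 2: p=0.3824, T=0.464, ωT=1.500530, cosh=2.353538, sinh=2.130526; start (x,ẋ)=(0.234968, 0.360308) → end (x,ẋ)=(0.272789, -0.167790)

x = 0.2728, ẋ = -0.1678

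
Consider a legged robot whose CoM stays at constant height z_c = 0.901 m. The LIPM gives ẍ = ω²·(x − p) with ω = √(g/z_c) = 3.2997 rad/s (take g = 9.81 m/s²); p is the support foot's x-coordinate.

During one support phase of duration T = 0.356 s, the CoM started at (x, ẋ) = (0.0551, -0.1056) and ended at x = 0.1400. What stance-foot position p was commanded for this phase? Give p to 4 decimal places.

p = -0.1153

ωT = 3.2997·0.356 = 1.174693; cosh(ωT) = 1.773032, sinh(ωT) = 1.464118
x(T) = p + (x₀−p)·cosh(ωT) + (ẋ₀/ω)·sinh(ωT) ⇒ p·(1 − cosh) = x(T) − x₀·cosh − (ẋ₀/ω)·sinh
numerator   = 0.1400 − (0.0551)·1.773032 − (-0.1056/3.2997)·1.464118 = 0.089162
denominator = 1 − 1.773032 = -0.773032
p = 0.089162 / -0.773032 = -0.1153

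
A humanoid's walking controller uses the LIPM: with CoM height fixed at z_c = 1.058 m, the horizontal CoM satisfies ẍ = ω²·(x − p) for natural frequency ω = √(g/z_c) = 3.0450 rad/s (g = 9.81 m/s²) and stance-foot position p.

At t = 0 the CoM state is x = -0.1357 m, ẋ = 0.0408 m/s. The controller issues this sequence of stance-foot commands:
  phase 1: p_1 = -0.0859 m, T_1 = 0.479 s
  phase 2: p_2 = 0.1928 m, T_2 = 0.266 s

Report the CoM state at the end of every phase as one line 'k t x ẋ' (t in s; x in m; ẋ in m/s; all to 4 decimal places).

1 0.4790 -0.1715 -0.2159
2 0.7450 -0.3616 -1.2907

phase 1: p=-0.0859, T=0.479, ωT=1.458555, cosh=2.266157, sinh=2.033585; start (x,ẋ)=(-0.135700, 0.040800) → end (x,ẋ)=(-0.171507, -0.215916)
phase 2: p=0.1928, T=0.266, ωT=0.809970, cosh=1.346356, sinh=0.901485; start (x,ẋ)=(-0.171507, -0.215916) → end (x,ẋ)=(-0.361609, -1.290728)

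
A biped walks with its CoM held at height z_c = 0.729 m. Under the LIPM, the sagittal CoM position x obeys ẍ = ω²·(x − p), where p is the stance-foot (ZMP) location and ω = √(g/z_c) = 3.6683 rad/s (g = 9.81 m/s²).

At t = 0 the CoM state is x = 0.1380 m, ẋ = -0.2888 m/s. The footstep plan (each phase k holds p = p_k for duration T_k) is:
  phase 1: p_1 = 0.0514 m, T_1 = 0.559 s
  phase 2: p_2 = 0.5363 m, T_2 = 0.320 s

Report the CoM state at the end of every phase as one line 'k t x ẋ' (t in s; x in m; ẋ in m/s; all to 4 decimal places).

1 0.5590 0.0926 0.0732
2 0.8790 -0.2206 -2.2508

phase 1: p=0.0514, T=0.559, ωT=2.050580, cosh=3.950533, sinh=3.821873; start (x,ẋ)=(0.138000, -0.288800) → end (x,ẋ)=(0.092626, 0.073199)
phase 2: p=0.5363, T=0.320, ωT=1.173856, cosh=1.771807, sinh=1.462634; start (x,ẋ)=(0.092626, 0.073199) → end (x,ẋ)=(-0.220619, -2.250788)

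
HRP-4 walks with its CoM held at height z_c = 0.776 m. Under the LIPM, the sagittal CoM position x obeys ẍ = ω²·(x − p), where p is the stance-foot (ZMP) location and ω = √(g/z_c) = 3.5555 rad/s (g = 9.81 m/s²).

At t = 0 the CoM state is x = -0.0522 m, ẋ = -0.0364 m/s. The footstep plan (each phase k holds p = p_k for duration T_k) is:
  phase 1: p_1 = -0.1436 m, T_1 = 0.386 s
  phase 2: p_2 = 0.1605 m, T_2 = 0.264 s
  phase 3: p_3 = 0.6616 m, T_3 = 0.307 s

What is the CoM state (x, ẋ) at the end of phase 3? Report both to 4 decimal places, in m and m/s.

x = -0.1259, ẋ = -2.0720

phase 1: p=-0.1436, T=0.386, ωT=1.372423, cosh=2.099195, sinh=1.845703; start (x,ẋ)=(-0.052200, -0.036400) → end (x,ẋ)=(0.029371, 0.523392)
phase 2: p=0.1605, T=0.264, ωT=0.938652, cosh=1.473844, sinh=1.082689; start (x,ẋ)=(0.029371, 0.523392) → end (x,ẋ)=(0.126615, 0.266616)
phase 3: p=0.6616, T=0.307, ωT=1.091538, cosh=1.657277, sinh=1.321577; start (x,ẋ)=(0.126615, 0.266616) → end (x,ẋ)=(-0.125918, -2.071968)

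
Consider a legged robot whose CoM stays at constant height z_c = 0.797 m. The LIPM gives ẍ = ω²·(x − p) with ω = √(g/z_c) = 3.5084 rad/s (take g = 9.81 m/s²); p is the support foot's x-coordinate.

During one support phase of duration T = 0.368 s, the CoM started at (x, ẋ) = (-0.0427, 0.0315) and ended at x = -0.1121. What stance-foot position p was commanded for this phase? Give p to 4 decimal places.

p = 0.0457

ωT = 3.5084·0.368 = 1.291091; cosh(ωT) = 1.955862, sinh(ωT) = 1.680891
x(T) = p + (x₀−p)·cosh(ωT) + (ẋ₀/ω)·sinh(ωT) ⇒ p·(1 − cosh) = x(T) − x₀·cosh − (ẋ₀/ω)·sinh
numerator   = -0.1121 − (-0.0427)·1.955862 − (0.0315/3.5084)·1.680891 = -0.043677
denominator = 1 − 1.955862 = -0.955862
p = -0.043677 / -0.955862 = 0.0457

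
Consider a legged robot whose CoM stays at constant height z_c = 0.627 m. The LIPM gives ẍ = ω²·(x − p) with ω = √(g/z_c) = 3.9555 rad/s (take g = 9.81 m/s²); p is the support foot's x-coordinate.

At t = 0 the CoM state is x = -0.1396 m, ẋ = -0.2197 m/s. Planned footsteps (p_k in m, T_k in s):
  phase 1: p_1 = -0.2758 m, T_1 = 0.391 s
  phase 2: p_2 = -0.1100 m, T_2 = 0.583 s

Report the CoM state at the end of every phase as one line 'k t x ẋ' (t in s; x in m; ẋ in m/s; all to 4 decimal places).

1 0.3910 -0.0660 0.6683
2 0.9740 0.9521 4.2504

phase 1: p=-0.2758, T=0.391, ωT=1.546601, cosh=2.454226, sinh=2.241255; start (x,ẋ)=(-0.139600, -0.219700) → end (x,ẋ)=(-0.066020, 0.668258)
phase 2: p=-0.1100, T=0.583, ωT=2.306056, cosh=5.067214, sinh=4.967560; start (x,ẋ)=(-0.066020, 0.668258) → end (x,ẋ)=(0.952095, 4.250373)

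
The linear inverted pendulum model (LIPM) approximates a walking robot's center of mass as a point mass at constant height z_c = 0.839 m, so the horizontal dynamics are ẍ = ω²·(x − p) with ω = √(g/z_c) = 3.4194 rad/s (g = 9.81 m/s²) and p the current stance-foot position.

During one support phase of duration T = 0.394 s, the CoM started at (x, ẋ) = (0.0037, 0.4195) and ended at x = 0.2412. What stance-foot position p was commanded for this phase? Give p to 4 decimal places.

ωT = 3.4194·0.394 = 1.347244; cosh(ωT) = 2.053382, sinh(ωT) = 1.793426
x(T) = p + (x₀−p)·cosh(ωT) + (ẋ₀/ω)·sinh(ωT) ⇒ p·(1 − cosh) = x(T) − x₀·cosh − (ẋ₀/ω)·sinh
numerator   = 0.2412 − (0.0037)·2.053382 − (0.4195/3.4194)·1.793426 = 0.013581
denominator = 1 − 2.053382 = -1.053382
p = 0.013581 / -1.053382 = -0.0129

p = -0.0129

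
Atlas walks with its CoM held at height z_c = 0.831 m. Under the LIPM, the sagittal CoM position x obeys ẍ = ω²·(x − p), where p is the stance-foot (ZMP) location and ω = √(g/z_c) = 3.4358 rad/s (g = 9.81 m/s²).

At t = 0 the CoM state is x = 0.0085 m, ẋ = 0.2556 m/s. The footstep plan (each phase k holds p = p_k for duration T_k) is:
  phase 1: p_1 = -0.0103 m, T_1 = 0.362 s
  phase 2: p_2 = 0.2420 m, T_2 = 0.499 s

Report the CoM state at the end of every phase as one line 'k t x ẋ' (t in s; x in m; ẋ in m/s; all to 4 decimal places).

1 0.3620 0.1433 0.5828
2 0.8610 0.4149 0.7599

phase 1: p=-0.0103, T=0.362, ωT=1.243760, cosh=1.878464, sinh=1.590166; start (x,ẋ)=(0.008500, 0.255600) → end (x,ẋ)=(0.143313, 0.582849)
phase 2: p=0.2420, T=0.499, ωT=1.714464, cosh=2.866880, sinh=2.686819; start (x,ẋ)=(0.143313, 0.582849) → end (x,ẋ)=(0.414867, 0.759937)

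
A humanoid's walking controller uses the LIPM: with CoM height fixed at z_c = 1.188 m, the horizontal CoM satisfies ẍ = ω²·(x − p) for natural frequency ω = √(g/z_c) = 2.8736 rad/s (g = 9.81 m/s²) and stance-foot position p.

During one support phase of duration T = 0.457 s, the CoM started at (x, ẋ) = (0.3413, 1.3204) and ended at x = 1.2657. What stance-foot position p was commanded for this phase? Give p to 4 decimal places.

ωT = 2.8736·0.457 = 1.313235; cosh(ωT) = 1.993566, sinh(ωT) = 1.724617
x(T) = p + (x₀−p)·cosh(ωT) + (ẋ₀/ω)·sinh(ωT) ⇒ p·(1 − cosh) = x(T) − x₀·cosh − (ẋ₀/ω)·sinh
numerator   = 1.2657 − (0.3413)·1.993566 − (1.3204/2.8736)·1.724617 = -0.207154
denominator = 1 − 1.993566 = -0.993566
p = -0.207154 / -0.993566 = 0.2085

p = 0.2085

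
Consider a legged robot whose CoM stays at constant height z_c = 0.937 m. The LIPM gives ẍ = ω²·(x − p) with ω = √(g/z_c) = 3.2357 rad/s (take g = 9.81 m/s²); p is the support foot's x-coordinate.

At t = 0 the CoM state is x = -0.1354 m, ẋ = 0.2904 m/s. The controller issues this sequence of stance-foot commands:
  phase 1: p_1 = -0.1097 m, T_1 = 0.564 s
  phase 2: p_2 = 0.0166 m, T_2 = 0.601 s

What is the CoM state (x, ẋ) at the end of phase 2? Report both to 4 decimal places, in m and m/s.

x = 0.9534, ẋ = 3.0982

phase 1: p=-0.1097, T=0.564, ωT=1.824935, cosh=3.181809, sinh=3.020581; start (x,ẋ)=(-0.135400, 0.290400) → end (x,ẋ)=(0.079621, 0.672813)
phase 2: p=0.0166, T=0.601, ωT=1.944656, cosh=3.567130, sinh=3.424094; start (x,ẋ)=(0.079621, 0.672813) → end (x,ẋ)=(0.953391, 3.098243)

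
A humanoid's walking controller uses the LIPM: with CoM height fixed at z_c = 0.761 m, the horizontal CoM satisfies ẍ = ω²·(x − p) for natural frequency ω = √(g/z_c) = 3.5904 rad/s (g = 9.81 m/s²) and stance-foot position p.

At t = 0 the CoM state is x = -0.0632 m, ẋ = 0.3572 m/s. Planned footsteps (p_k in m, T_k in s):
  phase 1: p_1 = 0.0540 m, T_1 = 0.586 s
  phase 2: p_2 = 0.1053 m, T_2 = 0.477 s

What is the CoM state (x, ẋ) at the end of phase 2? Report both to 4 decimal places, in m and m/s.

x = -0.4464, ẋ = -1.9305

phase 1: p=0.0540, T=0.586, ωT=2.103974, cosh=4.160330, sinh=4.038360; start (x,ẋ)=(-0.063200, 0.357200) → end (x,ẋ)=(-0.031824, -0.213251)
phase 2: p=0.1053, T=0.477, ωT=1.712621, cosh=2.861932, sinh=2.681539; start (x,ẋ)=(-0.031824, -0.213251) → end (x,ẋ)=(-0.446410, -1.930515)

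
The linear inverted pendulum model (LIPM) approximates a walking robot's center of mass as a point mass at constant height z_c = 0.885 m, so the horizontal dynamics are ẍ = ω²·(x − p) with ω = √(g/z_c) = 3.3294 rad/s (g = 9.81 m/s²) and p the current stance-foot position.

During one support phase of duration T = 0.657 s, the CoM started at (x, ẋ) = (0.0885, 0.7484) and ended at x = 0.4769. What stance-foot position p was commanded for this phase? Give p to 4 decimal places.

p = 0.2595

ωT = 3.3294·0.657 = 2.187416; cosh(ωT) = 4.512179, sinh(ωT) = 4.399973
x(T) = p + (x₀−p)·cosh(ωT) + (ẋ₀/ω)·sinh(ωT) ⇒ p·(1 − cosh) = x(T) − x₀·cosh − (ẋ₀/ω)·sinh
numerator   = 0.4769 − (0.0885)·4.512179 − (0.7484/3.3294)·4.399973 = -0.911477
denominator = 1 − 4.512179 = -3.512179
p = -0.911477 / -3.512179 = 0.2595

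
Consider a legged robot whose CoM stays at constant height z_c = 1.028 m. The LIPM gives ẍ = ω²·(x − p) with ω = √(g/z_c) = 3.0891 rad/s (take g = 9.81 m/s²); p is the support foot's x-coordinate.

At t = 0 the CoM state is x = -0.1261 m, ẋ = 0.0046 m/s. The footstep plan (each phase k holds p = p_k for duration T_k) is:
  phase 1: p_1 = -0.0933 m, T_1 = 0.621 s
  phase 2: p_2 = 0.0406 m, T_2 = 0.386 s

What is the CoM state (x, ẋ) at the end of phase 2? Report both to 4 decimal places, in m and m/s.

x = -0.5523, ẋ = -1.7014

phase 1: p=-0.0933, T=0.621, ωT=1.918331, cosh=3.478218, sinh=3.331366; start (x,ẋ)=(-0.126100, 0.004600) → end (x,ẋ)=(-0.202425, -0.321542)
phase 2: p=0.0406, T=0.386, ωT=1.192393, cosh=1.799225, sinh=1.495731; start (x,ẋ)=(-0.202425, -0.321542) → end (x,ẋ)=(-0.552346, -1.701414)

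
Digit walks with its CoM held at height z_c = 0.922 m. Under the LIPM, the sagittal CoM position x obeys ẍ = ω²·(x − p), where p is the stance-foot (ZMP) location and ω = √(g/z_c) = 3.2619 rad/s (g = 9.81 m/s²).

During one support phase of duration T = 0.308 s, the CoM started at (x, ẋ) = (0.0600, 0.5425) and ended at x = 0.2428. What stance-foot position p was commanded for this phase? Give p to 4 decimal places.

ωT = 3.2619·0.308 = 1.004665; cosh(ωT) = 1.548580, sinh(ωT) = 1.182413
x(T) = p + (x₀−p)·cosh(ωT) + (ẋ₀/ω)·sinh(ωT) ⇒ p·(1 − cosh) = x(T) − x₀·cosh − (ẋ₀/ω)·sinh
numerator   = 0.2428 − (0.0600)·1.548580 − (0.5425/3.2619)·1.182413 = -0.046767
denominator = 1 − 1.548580 = -0.548580
p = -0.046767 / -0.548580 = 0.0853

p = 0.0853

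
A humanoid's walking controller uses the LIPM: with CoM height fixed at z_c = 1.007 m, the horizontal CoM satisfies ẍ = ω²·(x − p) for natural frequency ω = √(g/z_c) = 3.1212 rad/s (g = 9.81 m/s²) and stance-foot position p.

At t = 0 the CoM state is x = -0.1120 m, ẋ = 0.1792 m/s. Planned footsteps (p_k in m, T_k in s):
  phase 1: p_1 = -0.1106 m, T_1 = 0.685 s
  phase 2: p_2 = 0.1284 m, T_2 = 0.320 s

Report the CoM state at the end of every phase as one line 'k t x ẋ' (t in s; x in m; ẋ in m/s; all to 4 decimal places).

1 0.6850 0.1235 0.7523
2 1.0050 0.4037 1.1419

phase 1: p=-0.1106, T=0.685, ωT=2.138022, cosh=4.300265, sinh=4.182377; start (x,ẋ)=(-0.112000, 0.179200) → end (x,ẋ)=(0.123506, 0.752332)
phase 2: p=0.1284, T=0.320, ωT=0.998784, cosh=1.541653, sinh=1.173326; start (x,ẋ)=(0.123506, 0.752332) → end (x,ẋ)=(0.403673, 1.141911)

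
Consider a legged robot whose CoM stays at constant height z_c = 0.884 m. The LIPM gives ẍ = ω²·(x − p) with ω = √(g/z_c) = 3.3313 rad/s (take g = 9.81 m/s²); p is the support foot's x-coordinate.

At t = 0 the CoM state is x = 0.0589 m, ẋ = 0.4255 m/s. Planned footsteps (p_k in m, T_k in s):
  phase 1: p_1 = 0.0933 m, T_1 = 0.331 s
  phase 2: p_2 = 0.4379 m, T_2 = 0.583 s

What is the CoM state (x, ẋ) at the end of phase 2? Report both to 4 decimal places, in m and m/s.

x = 0.1880, ẋ = -0.6422

phase 1: p=0.0933, T=0.331, ωT=1.102660, cosh=1.672078, sinh=1.340091; start (x,ẋ)=(0.058900, 0.425500) → end (x,ẋ)=(0.206948, 0.557899)
phase 2: p=0.4379, T=0.583, ωT=1.942148, cosh=3.558555, sinh=3.415159; start (x,ẋ)=(0.206948, 0.557899) → end (x,ẋ)=(0.187986, -0.642213)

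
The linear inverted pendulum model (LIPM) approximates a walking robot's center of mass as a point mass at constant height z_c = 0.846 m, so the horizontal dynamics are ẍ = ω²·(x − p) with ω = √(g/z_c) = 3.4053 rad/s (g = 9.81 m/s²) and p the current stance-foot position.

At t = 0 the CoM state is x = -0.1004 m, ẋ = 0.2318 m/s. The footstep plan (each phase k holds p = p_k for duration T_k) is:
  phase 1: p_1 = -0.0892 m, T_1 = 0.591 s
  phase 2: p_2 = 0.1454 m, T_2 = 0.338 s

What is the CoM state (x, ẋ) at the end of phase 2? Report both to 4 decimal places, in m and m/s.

phase 1: p=-0.0892, T=0.591, ωT=2.012532, cosh=3.807945, sinh=3.674295; start (x,ẋ)=(-0.100400, 0.231800) → end (x,ẋ)=(0.118262, 0.742546)
phase 2: p=0.1454, T=0.338, ωT=1.150991, cosh=1.738824, sinh=1.422501; start (x,ẋ)=(0.118262, 0.742546) → end (x,ẋ)=(0.408396, 1.159698)

x = 0.4084, ẋ = 1.1597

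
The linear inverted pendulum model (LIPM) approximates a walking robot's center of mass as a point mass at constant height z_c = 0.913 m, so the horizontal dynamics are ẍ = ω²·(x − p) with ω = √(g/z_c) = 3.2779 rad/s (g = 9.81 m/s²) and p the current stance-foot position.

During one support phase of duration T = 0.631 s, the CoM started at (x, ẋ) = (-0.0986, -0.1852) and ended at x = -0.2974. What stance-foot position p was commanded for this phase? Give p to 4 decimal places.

ωT = 3.2779·0.631 = 2.068355; cosh(ωT) = 4.019095, sinh(ωT) = 3.892702
x(T) = p + (x₀−p)·cosh(ωT) + (ẋ₀/ω)·sinh(ωT) ⇒ p·(1 − cosh) = x(T) − x₀·cosh − (ẋ₀/ω)·sinh
numerator   = -0.2974 − (-0.0986)·4.019095 − (-0.1852/3.2779)·3.892702 = 0.318819
denominator = 1 − 4.019095 = -3.019095
p = 0.318819 / -3.019095 = -0.1056

p = -0.1056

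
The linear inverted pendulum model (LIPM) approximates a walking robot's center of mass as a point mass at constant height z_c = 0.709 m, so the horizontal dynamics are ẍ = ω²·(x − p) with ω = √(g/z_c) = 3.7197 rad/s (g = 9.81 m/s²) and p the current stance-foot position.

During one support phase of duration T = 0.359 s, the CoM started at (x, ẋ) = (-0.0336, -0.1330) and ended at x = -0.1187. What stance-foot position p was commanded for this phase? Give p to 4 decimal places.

p = -0.0124

ωT = 3.7197·0.359 = 1.335372; cosh(ωT) = 2.032236, sinh(ωT) = 1.769175
x(T) = p + (x₀−p)·cosh(ωT) + (ẋ₀/ω)·sinh(ωT) ⇒ p·(1 − cosh) = x(T) − x₀·cosh − (ẋ₀/ω)·sinh
numerator   = -0.1187 − (-0.0336)·2.032236 − (-0.1330/3.7197)·1.769175 = 0.012841
denominator = 1 − 2.032236 = -1.032236
p = 0.012841 / -1.032236 = -0.0124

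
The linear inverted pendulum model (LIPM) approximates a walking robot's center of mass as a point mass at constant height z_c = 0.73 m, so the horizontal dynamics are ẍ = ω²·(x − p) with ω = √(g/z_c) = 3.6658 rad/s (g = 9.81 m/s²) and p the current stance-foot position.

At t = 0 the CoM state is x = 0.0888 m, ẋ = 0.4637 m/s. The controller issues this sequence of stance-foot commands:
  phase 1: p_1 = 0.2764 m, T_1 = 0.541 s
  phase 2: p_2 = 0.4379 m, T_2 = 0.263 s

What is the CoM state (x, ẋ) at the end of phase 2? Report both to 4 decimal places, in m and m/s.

phase 1: p=0.2764, T=0.541, ωT=1.983198, cosh=3.701785, sinh=3.564156; start (x,ẋ)=(0.088800, 0.463700) → end (x,ẋ)=(0.032788, -0.734567)
phase 2: p=0.4379, T=0.263, ωT=0.964105, cosh=1.501882, sinh=1.120558; start (x,ẋ)=(0.032788, -0.734567) → end (x,ẋ)=(-0.395072, -2.767330)

x = -0.3951, ẋ = -2.7673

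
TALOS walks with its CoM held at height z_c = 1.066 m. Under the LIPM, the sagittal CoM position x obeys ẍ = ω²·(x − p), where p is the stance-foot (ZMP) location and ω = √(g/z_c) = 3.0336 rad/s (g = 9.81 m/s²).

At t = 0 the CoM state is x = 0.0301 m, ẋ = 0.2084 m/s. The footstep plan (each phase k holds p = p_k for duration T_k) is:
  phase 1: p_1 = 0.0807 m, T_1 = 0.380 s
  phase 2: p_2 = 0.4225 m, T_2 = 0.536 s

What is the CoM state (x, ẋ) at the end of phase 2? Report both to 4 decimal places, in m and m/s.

x = -0.3379, ẋ = -2.0804

phase 1: p=0.0807, T=0.380, ωT=1.152768, cosh=1.741354, sinh=1.425593; start (x,ẋ)=(0.030100, 0.208400) → end (x,ẋ)=(0.090522, 0.144070)
phase 2: p=0.4225, T=0.536, ωT=1.626010, cosh=2.640131, sinh=2.443418; start (x,ẋ)=(0.090522, 0.144070) → end (x,ẋ)=(-0.337925, -2.080377)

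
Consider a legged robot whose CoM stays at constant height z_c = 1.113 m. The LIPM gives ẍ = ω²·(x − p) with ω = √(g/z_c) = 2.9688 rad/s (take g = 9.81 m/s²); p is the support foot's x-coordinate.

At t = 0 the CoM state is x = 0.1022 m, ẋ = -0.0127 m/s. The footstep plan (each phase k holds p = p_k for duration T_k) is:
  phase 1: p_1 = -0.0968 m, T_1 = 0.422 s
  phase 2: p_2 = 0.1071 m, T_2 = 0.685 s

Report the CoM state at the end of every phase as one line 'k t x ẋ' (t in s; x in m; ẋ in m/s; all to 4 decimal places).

1 0.4220 0.2730 0.9255
2 1.1070 1.9227 5.4468

phase 1: p=-0.0968, T=0.422, ωT=1.252834, cosh=1.892971, sinh=1.607277; start (x,ẋ)=(0.102200, -0.012700) → end (x,ẋ)=(0.273026, 0.925524)
phase 2: p=0.1071, T=0.685, ωT=2.033628, cosh=3.886310, sinh=3.755450; start (x,ẋ)=(0.273026, 0.925524) → end (x,ẋ)=(1.922701, 5.446807)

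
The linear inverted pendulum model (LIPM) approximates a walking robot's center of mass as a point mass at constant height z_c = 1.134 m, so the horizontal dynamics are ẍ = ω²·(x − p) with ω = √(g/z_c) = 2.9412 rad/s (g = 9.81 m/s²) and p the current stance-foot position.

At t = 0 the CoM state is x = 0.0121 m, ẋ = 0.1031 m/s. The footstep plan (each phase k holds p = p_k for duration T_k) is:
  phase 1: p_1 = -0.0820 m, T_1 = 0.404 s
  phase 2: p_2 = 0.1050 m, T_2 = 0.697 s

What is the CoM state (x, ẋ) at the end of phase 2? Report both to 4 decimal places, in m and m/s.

x = 1.0138, ẋ = 2.7371

phase 1: p=-0.0820, T=0.404, ωT=1.188245, cosh=1.793036, sinh=1.488281; start (x,ẋ)=(0.012100, 0.103100) → end (x,ẋ)=(0.138894, 0.596769)
phase 2: p=0.1050, T=0.697, ωT=2.050016, cosh=3.948381, sinh=3.819648; start (x,ẋ)=(0.138894, 0.596769) → end (x,ẋ)=(1.013834, 2.737053)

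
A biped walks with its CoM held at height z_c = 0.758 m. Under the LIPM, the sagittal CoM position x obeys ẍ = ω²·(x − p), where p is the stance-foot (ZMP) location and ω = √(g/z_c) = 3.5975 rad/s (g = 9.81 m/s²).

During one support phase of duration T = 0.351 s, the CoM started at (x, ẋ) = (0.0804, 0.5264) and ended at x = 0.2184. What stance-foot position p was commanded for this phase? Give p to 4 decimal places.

ωT = 3.5975·0.351 = 1.262722; cosh(ωT) = 1.908958, sinh(ωT) = 1.626075
x(T) = p + (x₀−p)·cosh(ωT) + (ẋ₀/ω)·sinh(ωT) ⇒ p·(1 − cosh) = x(T) − x₀·cosh − (ẋ₀/ω)·sinh
numerator   = 0.2184 − (0.0804)·1.908958 − (0.5264/3.5975)·1.626075 = -0.173014
denominator = 1 − 1.908958 = -0.908958
p = -0.173014 / -0.908958 = 0.1903

p = 0.1903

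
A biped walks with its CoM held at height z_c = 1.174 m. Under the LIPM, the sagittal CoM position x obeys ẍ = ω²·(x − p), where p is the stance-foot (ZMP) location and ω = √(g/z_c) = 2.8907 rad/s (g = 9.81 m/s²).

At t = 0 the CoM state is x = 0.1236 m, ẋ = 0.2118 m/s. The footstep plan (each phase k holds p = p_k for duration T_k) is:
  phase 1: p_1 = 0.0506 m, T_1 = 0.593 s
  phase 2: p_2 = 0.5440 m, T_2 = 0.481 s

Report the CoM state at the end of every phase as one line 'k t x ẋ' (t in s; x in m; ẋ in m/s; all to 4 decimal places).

1 0.5930 0.4566 1.1739
2 1.0740 1.1226 2.0278

phase 1: p=0.0506, T=0.593, ωT=1.714185, cosh=2.866130, sinh=2.686019; start (x,ẋ)=(0.123600, 0.211800) → end (x,ẋ)=(0.456631, 1.173853)
phase 2: p=0.5440, T=0.481, ωT=1.390427, cosh=2.132766, sinh=1.883797; start (x,ẋ)=(0.456631, 1.173853) → end (x,ẋ)=(1.122632, 2.027785)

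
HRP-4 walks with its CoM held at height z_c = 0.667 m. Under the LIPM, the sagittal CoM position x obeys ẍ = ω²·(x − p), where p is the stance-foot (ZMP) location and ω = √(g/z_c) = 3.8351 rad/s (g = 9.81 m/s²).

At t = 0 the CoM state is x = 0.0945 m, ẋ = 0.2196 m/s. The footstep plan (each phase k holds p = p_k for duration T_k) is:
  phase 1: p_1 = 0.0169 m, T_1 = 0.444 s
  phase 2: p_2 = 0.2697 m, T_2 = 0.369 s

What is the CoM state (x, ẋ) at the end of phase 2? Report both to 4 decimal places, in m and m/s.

x = 1.2429, ẋ = 3.9645

phase 1: p=0.0169, T=0.444, ωT=1.702784, cosh=2.835693, sinh=2.653517; start (x,ẋ)=(0.094500, 0.219600) → end (x,ẋ)=(0.388892, 1.412415)
phase 2: p=0.2697, T=0.369, ωT=1.415152, cosh=2.180000, sinh=1.937112; start (x,ẋ)=(0.388892, 1.412415) → end (x,ẋ)=(1.242950, 3.964542)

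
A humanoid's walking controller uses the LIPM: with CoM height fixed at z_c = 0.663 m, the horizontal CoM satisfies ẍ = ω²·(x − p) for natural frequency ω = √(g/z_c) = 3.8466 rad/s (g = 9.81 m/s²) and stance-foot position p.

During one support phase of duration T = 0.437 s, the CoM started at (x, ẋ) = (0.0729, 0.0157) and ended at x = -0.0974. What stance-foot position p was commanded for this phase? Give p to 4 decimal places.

ωT = 3.8466·0.437 = 1.680964; cosh(ωT) = 2.778463, sinh(ωT) = 2.592269
x(T) = p + (x₀−p)·cosh(ωT) + (ẋ₀/ω)·sinh(ωT) ⇒ p·(1 − cosh) = x(T) − x₀·cosh − (ẋ₀/ω)·sinh
numerator   = -0.0974 − (0.0729)·2.778463 − (0.0157/3.8466)·2.592269 = -0.310530
denominator = 1 − 2.778463 = -1.778463
p = -0.310530 / -1.778463 = 0.1746

p = 0.1746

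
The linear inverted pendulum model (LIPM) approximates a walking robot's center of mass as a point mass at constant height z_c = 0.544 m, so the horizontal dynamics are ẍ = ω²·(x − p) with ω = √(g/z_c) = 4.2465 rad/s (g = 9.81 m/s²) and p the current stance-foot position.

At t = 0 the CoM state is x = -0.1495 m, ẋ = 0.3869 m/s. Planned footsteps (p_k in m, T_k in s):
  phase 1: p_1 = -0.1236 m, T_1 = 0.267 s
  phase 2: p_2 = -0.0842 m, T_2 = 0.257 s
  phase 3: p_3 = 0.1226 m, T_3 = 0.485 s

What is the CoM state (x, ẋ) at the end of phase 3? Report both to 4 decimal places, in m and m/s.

phase 1: p=-0.1236, T=0.267, ωT=1.133816, cosh=1.714647, sinh=1.392844; start (x,ẋ)=(-0.149500, 0.386900) → end (x,ẋ)=(-0.041107, 0.510206)
phase 2: p=-0.0842, T=0.257, ωT=1.091351, cosh=1.657028, sinh=1.321265; start (x,ẋ)=(-0.041107, 0.510206) → end (x,ẋ)=(0.145953, 1.087210)
phase 3: p=0.1226, T=0.485, ωT=2.059553, cosh=3.984985, sinh=3.857474; start (x,ẋ)=(0.145953, 1.087210) → end (x,ẋ)=(1.203271, 4.715057)

x = 1.2033, ẋ = 4.7151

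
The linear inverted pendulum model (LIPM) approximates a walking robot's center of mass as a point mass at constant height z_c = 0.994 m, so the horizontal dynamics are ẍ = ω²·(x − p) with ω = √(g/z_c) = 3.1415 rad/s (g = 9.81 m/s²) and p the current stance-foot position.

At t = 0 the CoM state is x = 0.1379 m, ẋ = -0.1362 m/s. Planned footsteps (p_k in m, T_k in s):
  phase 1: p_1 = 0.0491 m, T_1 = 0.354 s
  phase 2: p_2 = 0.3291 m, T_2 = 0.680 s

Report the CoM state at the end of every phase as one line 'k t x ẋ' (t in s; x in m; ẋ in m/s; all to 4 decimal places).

phase 1: p=0.0491, T=0.354, ωT=1.112091, cosh=1.684790, sinh=1.355920; start (x,ẋ)=(0.137900, -0.136200) → end (x,ẋ)=(0.139923, 0.148786)
phase 2: p=0.3291, T=0.680, ωT=2.136220, cosh=4.292735, sinh=4.174635; start (x,ẋ)=(0.139923, 0.148786) → end (x,ẋ)=(-0.285269, -1.842280)

1 0.3540 0.1399 0.1488
2 1.0340 -0.2853 -1.8423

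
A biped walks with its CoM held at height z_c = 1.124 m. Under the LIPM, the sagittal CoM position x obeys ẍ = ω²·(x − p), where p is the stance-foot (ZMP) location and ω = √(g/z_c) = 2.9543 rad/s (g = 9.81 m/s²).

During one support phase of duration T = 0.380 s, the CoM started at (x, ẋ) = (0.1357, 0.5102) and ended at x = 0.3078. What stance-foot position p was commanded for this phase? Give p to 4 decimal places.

ωT = 2.9543·0.380 = 1.122634; cosh(ωT) = 1.699180, sinh(ωT) = 1.373758
x(T) = p + (x₀−p)·cosh(ωT) + (ẋ₀/ω)·sinh(ωT) ⇒ p·(1 − cosh) = x(T) − x₀·cosh − (ẋ₀/ω)·sinh
numerator   = 0.3078 − (0.1357)·1.699180 − (0.5102/2.9543)·1.373758 = -0.160023
denominator = 1 − 1.699180 = -0.699180
p = -0.160023 / -0.699180 = 0.2289

p = 0.2289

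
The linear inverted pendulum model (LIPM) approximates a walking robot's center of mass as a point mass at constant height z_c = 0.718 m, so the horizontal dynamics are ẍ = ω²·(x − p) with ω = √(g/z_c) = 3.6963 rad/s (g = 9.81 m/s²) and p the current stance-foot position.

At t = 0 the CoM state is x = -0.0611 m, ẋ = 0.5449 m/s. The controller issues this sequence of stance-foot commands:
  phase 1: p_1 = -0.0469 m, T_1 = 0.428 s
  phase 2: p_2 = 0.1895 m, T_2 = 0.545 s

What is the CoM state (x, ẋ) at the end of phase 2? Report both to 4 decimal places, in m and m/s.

phase 1: p=-0.0469, T=0.428, ωT=1.582016, cosh=2.535158, sinh=2.329598; start (x,ẋ)=(-0.061100, 0.544900) → end (x,ẋ)=(0.260525, 1.259133)
phase 2: p=0.1895, T=0.545, ωT=2.014484, cosh=3.815122, sinh=3.681732; start (x,ẋ)=(0.260525, 1.259133) → end (x,ẋ)=(1.714638, 5.770304)

x = 1.7146, ẋ = 5.7703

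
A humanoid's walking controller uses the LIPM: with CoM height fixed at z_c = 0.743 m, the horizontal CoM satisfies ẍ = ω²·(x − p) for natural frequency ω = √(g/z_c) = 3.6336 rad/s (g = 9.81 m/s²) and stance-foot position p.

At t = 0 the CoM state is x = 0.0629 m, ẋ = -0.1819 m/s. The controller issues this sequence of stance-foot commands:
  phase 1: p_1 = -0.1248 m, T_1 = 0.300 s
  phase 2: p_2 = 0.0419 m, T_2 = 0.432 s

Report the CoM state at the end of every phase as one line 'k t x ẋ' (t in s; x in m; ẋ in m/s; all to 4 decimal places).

1 0.3000 0.1199 0.5986
2 0.7320 0.6160 2.1517

phase 1: p=-0.1248, T=0.300, ωT=1.090080, cosh=1.655351, sinh=1.319161; start (x,ẋ)=(0.062900, -0.181900) → end (x,ẋ)=(0.119871, 0.598595)
phase 2: p=0.0419, T=0.432, ωT=1.569715, cosh=2.506692, sinh=2.298588; start (x,ẋ)=(0.119871, 0.598595) → end (x,ẋ)=(0.616017, 2.151722)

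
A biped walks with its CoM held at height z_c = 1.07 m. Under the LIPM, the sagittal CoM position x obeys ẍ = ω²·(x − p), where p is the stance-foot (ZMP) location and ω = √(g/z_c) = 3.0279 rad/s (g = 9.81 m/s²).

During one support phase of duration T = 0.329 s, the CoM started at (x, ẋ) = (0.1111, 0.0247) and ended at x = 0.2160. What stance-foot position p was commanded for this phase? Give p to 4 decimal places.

ωT = 3.0279·0.329 = 0.996179; cosh(ωT) = 1.538602, sinh(ωT) = 1.169314
x(T) = p + (x₀−p)·cosh(ωT) + (ẋ₀/ω)·sinh(ωT) ⇒ p·(1 − cosh) = x(T) − x₀·cosh − (ẋ₀/ω)·sinh
numerator   = 0.2160 − (0.1111)·1.538602 − (0.0247/3.0279)·1.169314 = 0.035523
denominator = 1 − 1.538602 = -0.538602
p = 0.035523 / -0.538602 = -0.0660

p = -0.0660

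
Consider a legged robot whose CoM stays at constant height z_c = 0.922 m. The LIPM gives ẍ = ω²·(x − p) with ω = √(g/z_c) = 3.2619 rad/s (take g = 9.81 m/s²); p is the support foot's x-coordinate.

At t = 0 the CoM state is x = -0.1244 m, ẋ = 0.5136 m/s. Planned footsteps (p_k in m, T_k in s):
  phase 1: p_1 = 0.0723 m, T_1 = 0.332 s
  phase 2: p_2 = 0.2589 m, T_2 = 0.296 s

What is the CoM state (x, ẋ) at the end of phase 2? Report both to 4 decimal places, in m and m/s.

x = -0.1967, ẋ = -1.1053

phase 1: p=0.0723, T=0.332, ωT=1.082951, cosh=1.645988, sinh=1.307393; start (x,ẋ)=(-0.124400, 0.513600) → end (x,ẋ)=(-0.045611, 0.006535)
phase 2: p=0.2589, T=0.296, ωT=0.965522, cosh=1.503472, sinh=1.122687; start (x,ẋ)=(-0.045611, 0.006535) → end (x,ẋ)=(-0.196675, -1.105323)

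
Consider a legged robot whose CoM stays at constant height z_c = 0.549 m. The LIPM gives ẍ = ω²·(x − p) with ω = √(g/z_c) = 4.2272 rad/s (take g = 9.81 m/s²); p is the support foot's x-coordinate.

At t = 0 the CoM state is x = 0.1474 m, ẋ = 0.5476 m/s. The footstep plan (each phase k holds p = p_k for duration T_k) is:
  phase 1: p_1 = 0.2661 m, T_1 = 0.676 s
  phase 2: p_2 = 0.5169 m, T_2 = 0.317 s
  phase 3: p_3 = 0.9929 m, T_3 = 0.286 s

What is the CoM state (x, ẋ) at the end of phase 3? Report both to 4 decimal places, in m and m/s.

phase 1: p=0.2661, T=0.676, ωT=2.857587, cosh=8.738427, sinh=8.681020; start (x,ẋ)=(0.147400, 0.547600) → end (x,ẋ)=(0.353406, 0.429299)
phase 2: p=0.5169, T=0.317, ωT=1.340022, cosh=2.040484, sinh=1.778645; start (x,ẋ)=(0.353406, 0.429299) → end (x,ẋ)=(0.363925, -0.353286)
phase 3: p=0.9929, T=0.286, ωT=1.208979, cosh=1.824282, sinh=1.525781; start (x,ẋ)=(0.363925, -0.353286) → end (x,ẋ)=(-0.282045, -4.701245)

x = -0.2820, ẋ = -4.7012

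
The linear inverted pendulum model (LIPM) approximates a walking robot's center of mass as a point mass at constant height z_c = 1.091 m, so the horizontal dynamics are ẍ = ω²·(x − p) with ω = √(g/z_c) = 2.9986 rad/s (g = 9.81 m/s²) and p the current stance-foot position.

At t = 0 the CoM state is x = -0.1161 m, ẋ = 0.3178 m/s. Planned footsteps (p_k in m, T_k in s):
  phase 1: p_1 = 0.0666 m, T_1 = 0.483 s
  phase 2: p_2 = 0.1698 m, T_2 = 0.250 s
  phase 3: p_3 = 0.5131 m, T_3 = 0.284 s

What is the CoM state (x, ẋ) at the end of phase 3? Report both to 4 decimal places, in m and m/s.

x = -1.0451, ẋ = -4.1299

phase 1: p=0.0666, T=0.483, ωT=1.448324, cosh=2.245469, sinh=2.010505; start (x,ẋ)=(-0.116100, 0.317800) → end (x,ẋ)=(-0.130568, -0.387834)
phase 2: p=0.1698, T=0.250, ωT=0.749650, cosh=1.294396, sinh=0.821864; start (x,ẋ)=(-0.130568, -0.387834) → end (x,ẋ)=(-0.325294, -1.242250)
phase 3: p=0.5131, T=0.284, ωT=0.851602, cosh=1.385065, sinh=0.958334; start (x,ẋ)=(-0.325294, -1.242250) → end (x,ẋ)=(-1.045145, -4.129856)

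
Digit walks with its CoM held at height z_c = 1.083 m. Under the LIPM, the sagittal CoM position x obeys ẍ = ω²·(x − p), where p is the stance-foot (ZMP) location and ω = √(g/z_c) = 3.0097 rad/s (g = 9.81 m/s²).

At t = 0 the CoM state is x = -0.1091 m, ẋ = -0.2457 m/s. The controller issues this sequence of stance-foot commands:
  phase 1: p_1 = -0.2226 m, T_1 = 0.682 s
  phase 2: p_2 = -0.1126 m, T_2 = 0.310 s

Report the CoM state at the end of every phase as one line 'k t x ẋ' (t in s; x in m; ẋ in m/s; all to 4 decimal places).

phase 1: p=-0.2226, T=0.682, ωT=2.052615, cosh=3.958321, sinh=3.829923; start (x,ẋ)=(-0.109100, -0.245700) → end (x,ẋ)=(-0.085990, 0.335746)
phase 2: p=-0.1126, T=0.310, ωT=0.933007, cosh=1.467755, sinh=1.074386; start (x,ẋ)=(-0.085990, 0.335746) → end (x,ẋ)=(0.046309, 0.578837)

1 0.6820 -0.0860 0.3357
2 0.9920 0.0463 0.5788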